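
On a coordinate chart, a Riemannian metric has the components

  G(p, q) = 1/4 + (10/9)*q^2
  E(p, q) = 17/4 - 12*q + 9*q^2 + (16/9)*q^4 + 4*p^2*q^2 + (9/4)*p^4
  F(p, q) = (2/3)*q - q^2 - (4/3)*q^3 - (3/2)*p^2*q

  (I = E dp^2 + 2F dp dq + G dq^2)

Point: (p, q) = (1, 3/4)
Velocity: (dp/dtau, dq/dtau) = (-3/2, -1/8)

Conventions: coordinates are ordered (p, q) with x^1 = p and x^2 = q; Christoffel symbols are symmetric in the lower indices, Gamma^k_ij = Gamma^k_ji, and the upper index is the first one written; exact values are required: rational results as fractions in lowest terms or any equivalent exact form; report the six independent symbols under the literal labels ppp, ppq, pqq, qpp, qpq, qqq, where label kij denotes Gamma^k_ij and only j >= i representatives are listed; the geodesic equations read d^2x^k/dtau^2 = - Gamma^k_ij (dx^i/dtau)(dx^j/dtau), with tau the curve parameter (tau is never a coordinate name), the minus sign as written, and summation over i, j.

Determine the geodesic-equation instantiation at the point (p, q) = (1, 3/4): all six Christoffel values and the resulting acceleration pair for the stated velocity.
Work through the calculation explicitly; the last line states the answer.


E = 43/8, F = -7/4, G = 7/8 at the point
E_p = 27/2, E_q = 21/2, F_p = -9/4, F_q = -55/12, G_p = 0, G_q = 5/3
EG - F^2 = 105/64;  g^inv = (64/105) * [[7/8, 7/4], [7/4, 43/8]]
first-kind symbols [ij,l] = (1/2)(d_i g_jl + d_j g_il - d_l g_ij): [pp,p] = E_p/2 = 27/4, [pp,q] = F_p - E_q/2 = -15/2, [pq,p] = E_q/2 = 21/4, [pq,q] = G_p/2 = 0, [qq,p] = F_q - G_p/2 = -55/12, [qq,q] = G_q/2 = 5/6
Gamma^p_ij = (G*[ij,p] - F*[ij,q])/(EG - F^2), Gamma^q_ij = (E*[ij,q] - F*[ij,p])/(EG - F^2)
Gamma_ppp = -22/5, Gamma_ppq = 14/5, Gamma_pqq = -14/9, Gamma_qpp = -608/35, Gamma_qpq = 28/5, Gamma_qqq = -136/63
d^2p/dtau^2 = -(Gamma_ppp*(-3/2)^2 + 2*Gamma_ppq*(-3/2)*(-1/8) + Gamma_pqq*(-1/8)^2) = 12779/1440
d^2q/dtau^2 = -(Gamma_qpp*(-3/2)^2 + 2*Gamma_qpq*(-3/2)*(-1/8) + Gamma_qqq*(-1/8)^2) = 13327/360

Answer: Gamma_ppp = -22/5, Gamma_ppq = 14/5, Gamma_pqq = -14/9, Gamma_qpp = -608/35, Gamma_qpq = 28/5, Gamma_qqq = -136/63; accelerations (d^2p/dtau^2, d^2q/dtau^2) = (12779/1440, 13327/360)


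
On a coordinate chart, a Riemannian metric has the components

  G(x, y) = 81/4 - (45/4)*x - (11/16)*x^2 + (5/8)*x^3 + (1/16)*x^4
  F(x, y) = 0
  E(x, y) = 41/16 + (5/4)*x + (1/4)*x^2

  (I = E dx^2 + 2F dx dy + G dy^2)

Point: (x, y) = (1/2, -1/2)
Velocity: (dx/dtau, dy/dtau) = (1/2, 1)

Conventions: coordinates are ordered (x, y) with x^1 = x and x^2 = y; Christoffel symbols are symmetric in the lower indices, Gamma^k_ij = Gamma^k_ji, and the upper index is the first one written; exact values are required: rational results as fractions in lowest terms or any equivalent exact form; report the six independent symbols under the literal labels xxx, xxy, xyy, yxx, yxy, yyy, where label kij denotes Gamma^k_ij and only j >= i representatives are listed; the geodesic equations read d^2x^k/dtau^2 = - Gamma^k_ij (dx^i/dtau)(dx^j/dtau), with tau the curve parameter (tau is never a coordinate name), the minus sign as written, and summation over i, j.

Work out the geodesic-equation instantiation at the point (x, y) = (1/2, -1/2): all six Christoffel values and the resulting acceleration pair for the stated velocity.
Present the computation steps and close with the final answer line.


E = 13/4, F = 0, G = 3721/256 at the point
E_x = 3/2, E_y = 0, F_x = 0, F_y = 0, G_x = -183/16, G_y = 0
EG - F^2 = 48373/1024;  g^inv = (1024/48373) * [[3721/256, 0], [0, 13/4]]
first-kind symbols [ij,l] = (1/2)(d_i g_jl + d_j g_il - d_l g_ij): [xx,x] = E_x/2 = 3/4, [xx,y] = F_x - E_y/2 = 0, [xy,x] = E_y/2 = 0, [xy,y] = G_x/2 = -183/32, [yy,x] = F_y - G_x/2 = 183/32, [yy,y] = G_y/2 = 0
Gamma^x_ij = (G*[ij,x] - F*[ij,y])/(EG - F^2), Gamma^y_ij = (E*[ij,y] - F*[ij,x])/(EG - F^2)
Gamma_xxx = 3/13, Gamma_xxy = 0, Gamma_xyy = 183/104, Gamma_yxx = 0, Gamma_yxy = -24/61, Gamma_yyy = 0
d^2x/dtau^2 = -(Gamma_xxx*(1/2)^2 + 2*Gamma_xxy*(1/2)*(1) + Gamma_xyy*(1)^2) = -189/104
d^2y/dtau^2 = -(Gamma_yxx*(1/2)^2 + 2*Gamma_yxy*(1/2)*(1) + Gamma_yyy*(1)^2) = 24/61

Answer: Gamma_xxx = 3/13, Gamma_xxy = 0, Gamma_xyy = 183/104, Gamma_yxx = 0, Gamma_yxy = -24/61, Gamma_yyy = 0; accelerations (d^2x/dtau^2, d^2y/dtau^2) = (-189/104, 24/61)


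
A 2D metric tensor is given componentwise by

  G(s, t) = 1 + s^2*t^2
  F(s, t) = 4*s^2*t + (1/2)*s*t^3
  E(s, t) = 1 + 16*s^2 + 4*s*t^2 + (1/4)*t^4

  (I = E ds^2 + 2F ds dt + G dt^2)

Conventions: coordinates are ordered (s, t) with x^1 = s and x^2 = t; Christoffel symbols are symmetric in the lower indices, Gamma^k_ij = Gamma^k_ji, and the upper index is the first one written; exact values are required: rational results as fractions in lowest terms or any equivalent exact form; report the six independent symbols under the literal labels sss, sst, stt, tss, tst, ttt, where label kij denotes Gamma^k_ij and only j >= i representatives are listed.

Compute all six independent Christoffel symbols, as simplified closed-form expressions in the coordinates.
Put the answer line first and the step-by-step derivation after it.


Answer: Gamma_sss = (64*s + 8*t^2)/(4*s^2*t^2 + 64*s^2 + 16*s*t^2 + t^4 + 4), Gamma_sst = (16*s*t + 2*t^3)/(4*s^2*t^2 + 64*s^2 + 16*s*t^2 + t^4 + 4), Gamma_stt = (16*s^2 + 2*s*t^2)/(4*s^2*t^2 + 64*s^2 + 16*s*t^2 + t^4 + 4), Gamma_tss = 16*s*t/(4*s^2*t^2 + 64*s^2 + 16*s*t^2 + t^4 + 4), Gamma_tst = 4*s*t^2/(4*s^2*t^2 + 64*s^2 + 16*s*t^2 + t^4 + 4), Gamma_ttt = 4*s^2*t/(4*s^2*t^2 + 64*s^2 + 16*s*t^2 + t^4 + 4)

E = 1 + 16*s^2 + 4*s*t^2 + (1/4)*t^4; F = 4*s^2*t + (1/2)*s*t^3; G = 1 + s^2*t^2
Gamma^k_ij = (1/2) g^{kl} (d_i g_jl + d_j g_il - d_l g_ij), with g^inv = (1/(EG-F^2)) [[G, -F], [-F, E]]
first partials: E_s = 32*s + 4*t^2, E_t = 8*s*t + t^3, F_s = 8*s*t + (1/2)*t^3, F_t = 4*s^2 + (3/2)*s*t^2, G_s = 2*s*t^2, G_t = 2*s^2*t
D = EG - F^2 = 1 + 16*s^2 + 4*s*t^2 + (1/4)*t^4 + s^2*t^2
expanded: Gamma^s_ss = (G E_s - 2F F_s + F E_t)/(2D), Gamma^s_st = (G E_t - F G_s)/(2D), Gamma^s_tt = (2G F_t - G G_s - F G_t)/(2D), Gamma^t_ss = (2E F_s - E E_t - F E_s)/(2D), Gamma^t_st = (E G_s - F E_t)/(2D), Gamma^t_tt = (E G_t - 2F F_t + F G_s)/(2D); substitute and cancel common factors


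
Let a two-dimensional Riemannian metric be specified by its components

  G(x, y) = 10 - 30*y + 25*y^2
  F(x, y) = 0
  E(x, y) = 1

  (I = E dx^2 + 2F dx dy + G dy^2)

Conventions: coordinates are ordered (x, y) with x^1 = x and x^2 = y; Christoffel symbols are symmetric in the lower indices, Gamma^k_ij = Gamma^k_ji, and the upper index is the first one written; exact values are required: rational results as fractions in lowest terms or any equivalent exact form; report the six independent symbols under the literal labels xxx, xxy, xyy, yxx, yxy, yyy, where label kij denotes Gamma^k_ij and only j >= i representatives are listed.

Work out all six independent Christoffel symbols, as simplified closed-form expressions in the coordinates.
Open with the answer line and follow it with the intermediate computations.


Answer: Gamma_xxx = 0, Gamma_xxy = 0, Gamma_xyy = 0, Gamma_yxx = 0, Gamma_yxy = 0, Gamma_yyy = (5*y - 3)/(5*y^2 - 6*y + 2)

E = 1; F = 0; G = 10 - 30*y + 25*y^2
Gamma^k_ij = (1/2) g^{kl} (d_i g_jl + d_j g_il - d_l g_ij), with g^inv = (1/(EG-F^2)) [[G, -F], [-F, E]]
first partials: E_x = 0, E_y = 0, F_x = 0, F_y = 0, G_x = 0, G_y = -30 + 50*y
D = EG - F^2 = 10 - 30*y + 25*y^2
expanded: Gamma^x_xx = (G E_x - 2F F_x + F E_y)/(2D), Gamma^x_xy = (G E_y - F G_x)/(2D), Gamma^x_yy = (2G F_y - G G_x - F G_y)/(2D), Gamma^y_xx = (2E F_x - E E_y - F E_x)/(2D), Gamma^y_xy = (E G_x - F E_y)/(2D), Gamma^y_yy = (E G_y - 2F F_y + F G_x)/(2D); substitute and cancel common factors


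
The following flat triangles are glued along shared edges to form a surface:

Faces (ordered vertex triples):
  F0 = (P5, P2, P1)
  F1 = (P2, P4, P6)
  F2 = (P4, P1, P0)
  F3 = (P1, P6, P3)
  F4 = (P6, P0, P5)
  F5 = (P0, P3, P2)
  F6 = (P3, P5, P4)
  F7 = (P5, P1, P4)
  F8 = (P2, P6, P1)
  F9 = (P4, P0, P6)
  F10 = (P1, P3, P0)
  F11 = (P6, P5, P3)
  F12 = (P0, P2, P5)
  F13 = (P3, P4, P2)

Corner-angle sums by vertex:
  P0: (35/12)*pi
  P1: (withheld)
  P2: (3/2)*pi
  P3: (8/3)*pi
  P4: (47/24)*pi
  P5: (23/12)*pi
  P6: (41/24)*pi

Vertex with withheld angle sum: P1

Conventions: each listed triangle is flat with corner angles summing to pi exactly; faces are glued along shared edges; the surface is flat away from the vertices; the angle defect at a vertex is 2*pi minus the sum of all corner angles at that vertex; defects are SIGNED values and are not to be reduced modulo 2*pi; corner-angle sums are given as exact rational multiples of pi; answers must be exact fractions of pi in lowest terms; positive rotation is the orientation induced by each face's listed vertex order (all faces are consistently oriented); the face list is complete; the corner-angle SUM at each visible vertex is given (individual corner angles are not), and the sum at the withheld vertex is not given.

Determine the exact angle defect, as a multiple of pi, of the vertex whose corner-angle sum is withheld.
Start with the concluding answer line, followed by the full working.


Answer: defect(P1) = (2/3)*pi

V = 7, E = 21, F = 14; chi = V - E + F = 0
Gauss-Bonnet: total defect = 2*pi*chi = 0; visible defects sum to (-2/3)*pi


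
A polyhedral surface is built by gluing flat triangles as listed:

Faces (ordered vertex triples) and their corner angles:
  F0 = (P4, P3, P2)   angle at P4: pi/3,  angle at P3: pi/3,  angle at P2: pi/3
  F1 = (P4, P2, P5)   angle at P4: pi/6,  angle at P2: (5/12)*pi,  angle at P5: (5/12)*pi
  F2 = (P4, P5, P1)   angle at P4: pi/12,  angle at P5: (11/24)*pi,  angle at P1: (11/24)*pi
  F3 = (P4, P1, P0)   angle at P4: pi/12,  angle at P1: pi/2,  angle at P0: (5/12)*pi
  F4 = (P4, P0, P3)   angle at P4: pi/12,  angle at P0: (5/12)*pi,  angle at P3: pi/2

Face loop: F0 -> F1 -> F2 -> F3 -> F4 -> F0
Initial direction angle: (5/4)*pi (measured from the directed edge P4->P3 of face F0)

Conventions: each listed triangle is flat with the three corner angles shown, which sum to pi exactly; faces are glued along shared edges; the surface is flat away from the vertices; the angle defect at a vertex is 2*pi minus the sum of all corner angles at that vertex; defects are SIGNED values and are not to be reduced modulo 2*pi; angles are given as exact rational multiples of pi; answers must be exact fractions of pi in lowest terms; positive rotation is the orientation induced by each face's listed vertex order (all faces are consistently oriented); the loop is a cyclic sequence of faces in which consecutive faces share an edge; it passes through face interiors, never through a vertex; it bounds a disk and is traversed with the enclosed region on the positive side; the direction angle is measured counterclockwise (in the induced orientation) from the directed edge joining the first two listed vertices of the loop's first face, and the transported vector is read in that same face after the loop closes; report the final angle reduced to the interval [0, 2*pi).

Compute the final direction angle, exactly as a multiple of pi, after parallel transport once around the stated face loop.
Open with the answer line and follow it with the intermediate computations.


Answer: final direction angle = pi/2

enclosed vertex P4: corner angles sum to (3/4)*pi, defect = 2*pi - (3/4)*pi = (5/4)*pi
the final direction is the initial angle plus the enclosed defects, taken mod 2*pi in the induced orientation
final angle = (5/4)*pi + (5/4)*pi = pi/2 (mod 2*pi)


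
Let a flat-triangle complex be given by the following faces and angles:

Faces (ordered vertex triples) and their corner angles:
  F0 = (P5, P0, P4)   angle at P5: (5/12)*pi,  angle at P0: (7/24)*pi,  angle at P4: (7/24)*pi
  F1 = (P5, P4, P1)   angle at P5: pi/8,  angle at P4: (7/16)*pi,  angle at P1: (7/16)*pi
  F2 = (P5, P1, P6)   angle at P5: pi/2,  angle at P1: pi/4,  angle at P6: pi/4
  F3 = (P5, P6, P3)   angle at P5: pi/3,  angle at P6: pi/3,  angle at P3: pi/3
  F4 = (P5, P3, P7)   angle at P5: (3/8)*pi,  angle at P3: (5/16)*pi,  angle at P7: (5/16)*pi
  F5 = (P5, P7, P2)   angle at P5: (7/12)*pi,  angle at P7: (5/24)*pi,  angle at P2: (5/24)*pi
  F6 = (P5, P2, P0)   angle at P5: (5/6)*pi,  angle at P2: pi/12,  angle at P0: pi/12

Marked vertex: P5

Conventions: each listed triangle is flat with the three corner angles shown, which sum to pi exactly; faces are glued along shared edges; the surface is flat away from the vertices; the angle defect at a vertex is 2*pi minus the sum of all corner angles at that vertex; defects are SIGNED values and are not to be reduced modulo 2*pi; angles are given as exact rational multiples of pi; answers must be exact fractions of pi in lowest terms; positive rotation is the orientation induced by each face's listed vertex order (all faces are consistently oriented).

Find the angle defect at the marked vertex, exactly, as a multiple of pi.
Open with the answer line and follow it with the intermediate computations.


Answer: defect(P5) = (-7/6)*pi

Sum of corner angles at P5: (19/6)*pi
defect = 2*pi - (19/6)*pi


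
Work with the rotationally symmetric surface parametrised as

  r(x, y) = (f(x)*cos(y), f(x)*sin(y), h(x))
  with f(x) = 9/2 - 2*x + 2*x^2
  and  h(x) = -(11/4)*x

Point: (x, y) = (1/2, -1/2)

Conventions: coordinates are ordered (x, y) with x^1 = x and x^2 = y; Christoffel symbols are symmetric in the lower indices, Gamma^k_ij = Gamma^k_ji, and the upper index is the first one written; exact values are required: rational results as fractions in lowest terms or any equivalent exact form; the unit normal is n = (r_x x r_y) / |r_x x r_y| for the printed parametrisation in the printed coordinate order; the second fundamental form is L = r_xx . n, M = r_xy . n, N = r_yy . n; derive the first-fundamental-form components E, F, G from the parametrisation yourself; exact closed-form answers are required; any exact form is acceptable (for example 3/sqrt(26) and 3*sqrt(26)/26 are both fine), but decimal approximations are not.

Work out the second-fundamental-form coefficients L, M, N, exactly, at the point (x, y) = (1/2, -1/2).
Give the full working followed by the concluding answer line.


f = 4, f' = 0, f'' = 4, h' = -11/4, h'' = 0
E = 121/16, F = 0, G = 16; answer radicand W^2 = 121/16
unnormalised second-form numerators: l = 11, m = 0, n = -11; L = l/sqrt(121/16), and similarly M = m/sqrt(W^2), N = n/sqrt(W^2)

Answer: L = 4, M = 0, N = -4


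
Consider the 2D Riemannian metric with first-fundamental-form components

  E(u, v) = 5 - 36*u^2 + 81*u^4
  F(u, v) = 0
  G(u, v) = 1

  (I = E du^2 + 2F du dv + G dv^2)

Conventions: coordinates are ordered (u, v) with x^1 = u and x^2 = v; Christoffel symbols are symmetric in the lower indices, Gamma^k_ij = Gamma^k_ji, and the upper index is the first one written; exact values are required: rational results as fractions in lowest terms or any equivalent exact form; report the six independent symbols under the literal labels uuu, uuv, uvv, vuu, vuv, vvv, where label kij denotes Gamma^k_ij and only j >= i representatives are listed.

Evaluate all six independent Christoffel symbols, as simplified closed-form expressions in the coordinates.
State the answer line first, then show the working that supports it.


Answer: Gamma_uuu = (162*u^3 - 36*u)/(81*u^4 - 36*u^2 + 5), Gamma_uuv = 0, Gamma_uvv = 0, Gamma_vuu = 0, Gamma_vuv = 0, Gamma_vvv = 0

E = 5 - 36*u^2 + 81*u^4; F = 0; G = 1
Gamma^k_ij = (1/2) g^{kl} (d_i g_jl + d_j g_il - d_l g_ij), with g^inv = (1/(EG-F^2)) [[G, -F], [-F, E]]
first partials: E_u = -72*u + 324*u^3, E_v = 0, F_u = 0, F_v = 0, G_u = 0, G_v = 0
D = EG - F^2 = 5 - 36*u^2 + 81*u^4
expanded: Gamma^u_uu = (G E_u - 2F F_u + F E_v)/(2D), Gamma^u_uv = (G E_v - F G_u)/(2D), Gamma^u_vv = (2G F_v - G G_u - F G_v)/(2D), Gamma^v_uu = (2E F_u - E E_v - F E_u)/(2D), Gamma^v_uv = (E G_u - F E_v)/(2D), Gamma^v_vv = (E G_v - 2F F_v + F G_u)/(2D); substitute and cancel common factors


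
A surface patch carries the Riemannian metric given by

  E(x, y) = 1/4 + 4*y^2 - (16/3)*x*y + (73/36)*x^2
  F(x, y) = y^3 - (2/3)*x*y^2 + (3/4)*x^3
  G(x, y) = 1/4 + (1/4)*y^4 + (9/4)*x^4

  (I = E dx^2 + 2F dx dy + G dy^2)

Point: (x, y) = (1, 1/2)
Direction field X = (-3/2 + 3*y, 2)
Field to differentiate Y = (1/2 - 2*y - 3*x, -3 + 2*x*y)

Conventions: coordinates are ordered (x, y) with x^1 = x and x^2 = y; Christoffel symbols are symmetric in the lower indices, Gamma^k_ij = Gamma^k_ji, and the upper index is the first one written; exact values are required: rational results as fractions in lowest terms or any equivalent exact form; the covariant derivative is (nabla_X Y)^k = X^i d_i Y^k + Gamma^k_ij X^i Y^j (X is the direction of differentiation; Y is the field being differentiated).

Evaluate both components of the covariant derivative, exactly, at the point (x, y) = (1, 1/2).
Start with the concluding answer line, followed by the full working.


Answer: (nabla_X Y)^x = 85858/1193, (nabla_X Y)^y = -35804/1193

E = 11/18, F = 17/24, G = 161/64 at the point
E_x = 25/18, E_y = -4/3, F_x = 25/12, F_y = 1/12, G_x = 9, G_y = 1/8
EG - F^2 = 1193/1152;  g^inv = (1152/1193) * [[161/64, -17/24], [-17/24, 11/18]]
first-kind symbols [ij,l] = (1/2)(d_i g_jl + d_j g_il - d_l g_ij): [xx,x] = E_x/2 = 25/36, [xx,y] = F_x - E_y/2 = 11/4, [xy,x] = E_y/2 = -2/3, [xy,y] = G_x/2 = 9/2, [yy,x] = F_y - G_x/2 = -53/12, [yy,y] = G_y/2 = 1/16
Gamma^x_ij = (G*[ij,x] - F*[ij,y])/(EG - F^2), Gamma^y_ij = (E*[ij,y] - F*[ij,x])/(EG - F^2)
Gamma_xxx = -463/2386, Gamma_xxy = -5604/1193, Gamma_xyy = -25701/2386, Gamma_yxx = 4108/3579, Gamma_yxy = 3712/1193, Gamma_yyy = 3648/1193
X = (0, 2), Y = (-7/2, -2) at the point


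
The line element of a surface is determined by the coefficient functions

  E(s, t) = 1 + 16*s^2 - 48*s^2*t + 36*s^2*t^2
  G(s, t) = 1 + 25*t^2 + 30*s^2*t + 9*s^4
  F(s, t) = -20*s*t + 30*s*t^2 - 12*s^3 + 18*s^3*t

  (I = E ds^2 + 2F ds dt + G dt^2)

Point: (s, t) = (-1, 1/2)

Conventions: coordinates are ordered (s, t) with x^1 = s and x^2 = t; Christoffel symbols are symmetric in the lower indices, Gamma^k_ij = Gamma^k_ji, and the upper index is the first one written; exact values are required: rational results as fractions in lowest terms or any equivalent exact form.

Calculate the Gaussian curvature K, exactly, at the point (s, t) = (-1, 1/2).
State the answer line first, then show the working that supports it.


Answer: K = -656/16641

E = 2, F = 11/2, G = 125/4, EG - F^2 = 129/4 at the point
E_s = -2, E_t = -12, F_s = -23/2, F_t = -28, G_s = -66, G_t = 55
E_tt = 72, F_st = 64, G_ss = 138
By Brioschi, K is (det M1 - det M2) divided by (EG - F^2) squared.
M1 = [[-E_tt/2 + F_st - G_ss/2, E_s/2, F_s - E_t/2], [F_t - G_s/2, E, F], [G_t/2, F, G]] = [[-41, -1, -11/2], [5, 2, 11/2], [55/2, 11/2, 125/4]]; det M1 = -1166
M2 = [[0, E_t/2, G_s/2], [E_t/2, E, F], [G_s/2, F, G]] = [[0, -6, -33], [-6, 2, 11/2], [-33, 11/2, 125/4]]; det M2 = -1125
det M1 - det M2 = -41; K = -41 / (129/4)^2 = -656/16641


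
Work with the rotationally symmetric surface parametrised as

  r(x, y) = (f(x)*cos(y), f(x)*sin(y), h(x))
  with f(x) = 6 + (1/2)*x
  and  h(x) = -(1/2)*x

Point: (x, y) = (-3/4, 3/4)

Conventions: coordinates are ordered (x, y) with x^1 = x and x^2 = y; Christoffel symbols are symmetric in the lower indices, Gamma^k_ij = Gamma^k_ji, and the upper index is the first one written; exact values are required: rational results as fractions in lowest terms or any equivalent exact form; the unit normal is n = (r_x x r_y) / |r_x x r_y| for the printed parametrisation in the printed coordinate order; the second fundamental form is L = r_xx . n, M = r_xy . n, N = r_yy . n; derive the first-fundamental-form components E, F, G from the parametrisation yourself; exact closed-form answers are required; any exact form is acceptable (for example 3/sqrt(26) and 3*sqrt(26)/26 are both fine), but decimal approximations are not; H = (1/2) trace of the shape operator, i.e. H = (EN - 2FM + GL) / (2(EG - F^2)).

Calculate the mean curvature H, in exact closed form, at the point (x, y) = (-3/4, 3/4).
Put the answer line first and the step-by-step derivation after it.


Answer: H = -2*sqrt(2)/45

f = 45/8, f' = 1/2, f'' = 0, h' = -1/2, h'' = 0
E = 1/2, F = 0, G = 2025/64; answer radicand W^2 = 1/2
unnormalised second-form numerators: l = 0, m = 0, n = -45/16; L = l/sqrt(1/2), and similarly M = m/sqrt(W^2), N = n/sqrt(W^2)
H = (E*n - 2*F*m + G*l) / (2*(EG - F^2)*sqrt(W^2)); E*n - 2*F*m + G*l = -45/32, EG - F^2 = 2025/128, so H = (-2/45)/sqrt(1/2)


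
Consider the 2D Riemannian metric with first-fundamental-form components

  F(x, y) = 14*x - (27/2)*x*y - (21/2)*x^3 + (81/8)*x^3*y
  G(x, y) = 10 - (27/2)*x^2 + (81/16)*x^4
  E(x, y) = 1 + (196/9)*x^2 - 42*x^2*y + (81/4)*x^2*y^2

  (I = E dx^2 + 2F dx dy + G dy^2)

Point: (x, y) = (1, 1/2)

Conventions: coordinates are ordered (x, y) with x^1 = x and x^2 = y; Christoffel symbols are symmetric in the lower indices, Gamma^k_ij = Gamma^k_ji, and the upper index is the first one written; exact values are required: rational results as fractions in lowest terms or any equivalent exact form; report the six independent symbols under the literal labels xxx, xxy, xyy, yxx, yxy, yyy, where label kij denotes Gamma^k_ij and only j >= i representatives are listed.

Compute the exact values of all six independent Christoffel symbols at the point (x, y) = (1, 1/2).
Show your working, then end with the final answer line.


E = 985/144, F = 29/16, G = 25/16 at the point
E_x = 841/72, E_y = -87/4, F_x = -145/16, F_y = -27/8, G_x = -27/4, G_y = 0
EG - F^2 = 533/72;  g^inv = (72/533) * [[25/16, -29/16], [-29/16, 985/144]]
first-kind symbols [ij,l] = (1/2)(d_i g_jl + d_j g_il - d_l g_ij): [xx,x] = E_x/2 = 841/144, [xx,y] = F_x - E_y/2 = 29/16, [xy,x] = E_y/2 = -87/8, [xy,y] = G_x/2 = -27/8, [yy,x] = F_y - G_x/2 = 0, [yy,y] = G_y/2 = 0
Gamma^x_ij = (G*[ij,x] - F*[ij,y])/(EG - F^2), Gamma^y_ij = (E*[ij,y] - F*[ij,x])/(EG - F^2)

Answer: Gamma_xxx = 841/1066, Gamma_xxy = -783/533, Gamma_xyy = 0, Gamma_yxx = 261/1066, Gamma_yxy = -243/533, Gamma_yyy = 0


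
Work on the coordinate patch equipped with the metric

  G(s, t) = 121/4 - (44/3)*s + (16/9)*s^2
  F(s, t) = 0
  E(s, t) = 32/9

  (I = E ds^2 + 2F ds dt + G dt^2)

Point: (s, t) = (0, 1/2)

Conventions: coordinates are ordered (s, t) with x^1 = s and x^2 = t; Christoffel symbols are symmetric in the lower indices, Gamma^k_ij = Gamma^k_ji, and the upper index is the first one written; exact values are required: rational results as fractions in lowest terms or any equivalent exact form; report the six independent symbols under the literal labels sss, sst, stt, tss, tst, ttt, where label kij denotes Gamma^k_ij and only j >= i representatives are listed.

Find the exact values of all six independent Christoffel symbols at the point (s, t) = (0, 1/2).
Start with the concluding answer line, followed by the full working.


Answer: Gamma_sss = 0, Gamma_sst = 0, Gamma_stt = 33/16, Gamma_tss = 0, Gamma_tst = -8/33, Gamma_ttt = 0

E = 32/9, F = 0, G = 121/4 at the point
E_s = 0, E_t = 0, F_s = 0, F_t = 0, G_s = -44/3, G_t = 0
EG - F^2 = 968/9;  g^inv = (9/968) * [[121/4, 0], [0, 32/9]]
first-kind symbols [ij,l] = (1/2)(d_i g_jl + d_j g_il - d_l g_ij): [ss,s] = E_s/2 = 0, [ss,t] = F_s - E_t/2 = 0, [st,s] = E_t/2 = 0, [st,t] = G_s/2 = -22/3, [tt,s] = F_t - G_s/2 = 22/3, [tt,t] = G_t/2 = 0
Gamma^s_ij = (G*[ij,s] - F*[ij,t])/(EG - F^2), Gamma^t_ij = (E*[ij,t] - F*[ij,s])/(EG - F^2)


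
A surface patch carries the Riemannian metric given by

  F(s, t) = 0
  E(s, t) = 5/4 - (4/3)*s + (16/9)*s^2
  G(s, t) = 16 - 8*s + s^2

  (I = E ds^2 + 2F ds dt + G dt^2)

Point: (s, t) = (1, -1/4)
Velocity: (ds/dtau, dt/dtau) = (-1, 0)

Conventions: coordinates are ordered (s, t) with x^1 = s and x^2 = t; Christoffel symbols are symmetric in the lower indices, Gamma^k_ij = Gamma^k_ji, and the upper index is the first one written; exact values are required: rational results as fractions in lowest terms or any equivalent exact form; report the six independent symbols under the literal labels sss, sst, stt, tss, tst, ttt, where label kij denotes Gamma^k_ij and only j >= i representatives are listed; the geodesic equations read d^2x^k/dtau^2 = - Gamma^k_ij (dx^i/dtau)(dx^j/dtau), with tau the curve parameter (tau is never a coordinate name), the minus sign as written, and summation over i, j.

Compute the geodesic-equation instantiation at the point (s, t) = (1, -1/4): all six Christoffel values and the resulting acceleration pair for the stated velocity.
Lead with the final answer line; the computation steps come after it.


Answer: Gamma_sss = 40/61, Gamma_sst = 0, Gamma_stt = 108/61, Gamma_tss = 0, Gamma_tst = -1/3, Gamma_ttt = 0; accelerations (d^2s/dtau^2, d^2t/dtau^2) = (-40/61, 0)

E = 61/36, F = 0, G = 9 at the point
E_s = 20/9, E_t = 0, F_s = 0, F_t = 0, G_s = -6, G_t = 0
EG - F^2 = 61/4;  g^inv = (4/61) * [[9, 0], [0, 61/36]]
first-kind symbols [ij,l] = (1/2)(d_i g_jl + d_j g_il - d_l g_ij): [ss,s] = E_s/2 = 10/9, [ss,t] = F_s - E_t/2 = 0, [st,s] = E_t/2 = 0, [st,t] = G_s/2 = -3, [tt,s] = F_t - G_s/2 = 3, [tt,t] = G_t/2 = 0
Gamma^s_ij = (G*[ij,s] - F*[ij,t])/(EG - F^2), Gamma^t_ij = (E*[ij,t] - F*[ij,s])/(EG - F^2)
Gamma_sss = 40/61, Gamma_sst = 0, Gamma_stt = 108/61, Gamma_tss = 0, Gamma_tst = -1/3, Gamma_ttt = 0
d^2s/dtau^2 = -(Gamma_sss*(-1)^2 + 2*Gamma_sst*(-1)*(0) + Gamma_stt*(0)^2) = -40/61
d^2t/dtau^2 = -(Gamma_tss*(-1)^2 + 2*Gamma_tst*(-1)*(0) + Gamma_ttt*(0)^2) = 0


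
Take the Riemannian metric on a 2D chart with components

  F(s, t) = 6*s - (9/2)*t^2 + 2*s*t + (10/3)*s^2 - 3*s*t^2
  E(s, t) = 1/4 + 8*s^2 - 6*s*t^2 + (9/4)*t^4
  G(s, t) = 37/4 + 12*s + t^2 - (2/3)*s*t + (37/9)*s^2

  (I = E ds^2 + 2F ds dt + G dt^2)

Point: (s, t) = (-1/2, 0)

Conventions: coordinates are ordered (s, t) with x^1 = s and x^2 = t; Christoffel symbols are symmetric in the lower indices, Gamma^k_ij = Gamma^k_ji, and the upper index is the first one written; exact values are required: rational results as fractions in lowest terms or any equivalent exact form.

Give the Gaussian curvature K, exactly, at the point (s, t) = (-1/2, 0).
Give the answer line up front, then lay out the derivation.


Answer: K = -237356/126025

E = 9/4, F = -13/6, G = 77/18, EG - F^2 = 355/72 at the point
E_s = -8, E_t = 0, F_s = 8/3, F_t = -1, G_s = 71/9, G_t = 1/3
E_tt = 6, F_st = 2, G_ss = 74/9
Brioschi: K = (det M1 - det M2) / (EG - F^2)^2 with the standard first/second-derivative matrices M1, M2.
M1 = [[-E_tt/2 + F_st - G_ss/2, E_s/2, F_s - E_t/2], [F_t - G_s/2, E, F], [G_t/2, F, G]] = [[-46/9, -4, 8/3], [-89/18, 9/4, -13/6], [1/6, -13/6, 77/18]]; det M1 = -26177/324
M2 = [[0, E_t/2, G_s/2], [E_t/2, E, F], [G_s/2, F, G]] = [[0, 0, 71/18], [0, 9/4, -13/6], [71/18, -13/6, 77/18]]; det M2 = -5041/144
det M1 - det M2 = -59339/1296; K = -59339/1296 / (355/72)^2 = -237356/126025


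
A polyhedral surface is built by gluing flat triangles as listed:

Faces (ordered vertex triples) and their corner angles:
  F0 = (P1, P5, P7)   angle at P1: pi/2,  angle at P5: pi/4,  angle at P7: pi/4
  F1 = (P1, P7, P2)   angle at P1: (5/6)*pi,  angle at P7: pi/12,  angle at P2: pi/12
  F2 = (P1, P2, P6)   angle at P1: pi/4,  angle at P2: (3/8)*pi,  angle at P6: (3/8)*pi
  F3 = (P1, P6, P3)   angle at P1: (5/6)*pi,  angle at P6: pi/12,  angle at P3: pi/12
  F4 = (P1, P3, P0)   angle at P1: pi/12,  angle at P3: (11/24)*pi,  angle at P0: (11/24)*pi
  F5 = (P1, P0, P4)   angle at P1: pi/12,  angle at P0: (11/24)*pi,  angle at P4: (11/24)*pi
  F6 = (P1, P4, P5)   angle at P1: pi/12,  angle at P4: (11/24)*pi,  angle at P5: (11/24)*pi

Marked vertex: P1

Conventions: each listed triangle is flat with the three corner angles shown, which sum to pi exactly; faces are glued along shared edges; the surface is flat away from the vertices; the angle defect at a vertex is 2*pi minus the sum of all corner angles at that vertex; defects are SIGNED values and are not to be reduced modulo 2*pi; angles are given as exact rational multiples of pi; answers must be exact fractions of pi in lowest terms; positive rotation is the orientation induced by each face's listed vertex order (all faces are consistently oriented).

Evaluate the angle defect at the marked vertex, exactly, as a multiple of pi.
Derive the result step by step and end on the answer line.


Sum of corner angles at P1: (8/3)*pi
defect = 2*pi - (8/3)*pi

Answer: defect(P1) = (-2/3)*pi


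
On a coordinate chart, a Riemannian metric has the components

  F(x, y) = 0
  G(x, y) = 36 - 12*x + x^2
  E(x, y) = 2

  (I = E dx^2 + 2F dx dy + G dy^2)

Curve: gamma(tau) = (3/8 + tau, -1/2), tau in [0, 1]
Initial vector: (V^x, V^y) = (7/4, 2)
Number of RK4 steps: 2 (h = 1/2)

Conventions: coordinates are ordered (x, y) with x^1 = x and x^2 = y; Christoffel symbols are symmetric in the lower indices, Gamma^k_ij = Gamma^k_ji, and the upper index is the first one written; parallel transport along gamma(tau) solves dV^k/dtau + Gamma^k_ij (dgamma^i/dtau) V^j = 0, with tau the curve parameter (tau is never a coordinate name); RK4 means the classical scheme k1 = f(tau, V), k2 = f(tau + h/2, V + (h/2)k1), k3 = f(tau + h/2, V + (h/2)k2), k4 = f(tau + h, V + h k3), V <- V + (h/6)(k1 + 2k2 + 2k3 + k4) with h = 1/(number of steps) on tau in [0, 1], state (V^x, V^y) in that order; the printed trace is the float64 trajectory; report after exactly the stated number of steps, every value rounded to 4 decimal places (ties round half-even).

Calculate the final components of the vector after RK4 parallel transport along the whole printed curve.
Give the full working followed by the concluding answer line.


gamma'(tau) = (1, 0); f(tau, V)^k = -Gamma^k_ij(gamma(tau)) gamma'^i(tau) V^j; h = 1/2; intermediate values shown to 6 dp
curve data and Christoffel symbols at the stage parameters:
  tau = 0.000000: gamma = (0.375000, -0.500000), gamma' = (1.000000, 0.000000); Gamma_xxx = 0.000000, Gamma_xxy = 0.000000, Gamma_xyy = 2.812500, Gamma_yxx = 0.000000, Gamma_yxy = -0.177778, Gamma_yyy = 0.000000
  tau = 0.250000: gamma = (0.625000, -0.500000), gamma' = (1.000000, 0.000000); Gamma_xxx = 0.000000, Gamma_xxy = 0.000000, Gamma_xyy = 2.687500, Gamma_yxx = 0.000000, Gamma_yxy = -0.186047, Gamma_yyy = 0.000000
  tau = 0.500000: gamma = (0.875000, -0.500000), gamma' = (1.000000, 0.000000); Gamma_xxx = 0.000000, Gamma_xxy = 0.000000, Gamma_xyy = 2.562500, Gamma_yxx = 0.000000, Gamma_yxy = -0.195122, Gamma_yyy = 0.000000
  tau = 0.750000: gamma = (1.125000, -0.500000), gamma' = (1.000000, 0.000000); Gamma_xxx = 0.000000, Gamma_xxy = 0.000000, Gamma_xyy = 2.437500, Gamma_yxx = 0.000000, Gamma_yxy = -0.205128, Gamma_yyy = 0.000000
  tau = 1.000000: gamma = (1.375000, -0.500000), gamma' = (1.000000, 0.000000); Gamma_xxx = 0.000000, Gamma_xxy = 0.000000, Gamma_xyy = 2.312500, Gamma_yxx = 0.000000, Gamma_yxy = -0.216216, Gamma_yyy = 0.000000
step 0: V^x = 1.7500, V^y = 2.0000
step 1: k1 = (0.000000, 0.355556), k2 = (0.000000, 0.388630), k3 = (0.000000, 0.390169), k4 = (0.000000, 0.428309); V <- V + (h/6)(k1 + 2k2 + 2k3 + k4): V^x = 1.7500, V^y = 2.1951
step 2: k1 = (0.000000, 0.428316), k2 = (0.000000, 0.472246), k3 = (0.000000, 0.474499), k4 = (0.000000, 0.525918); V <- V + (h/6)(k1 + 2k2 + 2k3 + k4): V^x = 1.7500, V^y = 2.4324

Answer: V^x = 1.7500, V^y = 2.4324


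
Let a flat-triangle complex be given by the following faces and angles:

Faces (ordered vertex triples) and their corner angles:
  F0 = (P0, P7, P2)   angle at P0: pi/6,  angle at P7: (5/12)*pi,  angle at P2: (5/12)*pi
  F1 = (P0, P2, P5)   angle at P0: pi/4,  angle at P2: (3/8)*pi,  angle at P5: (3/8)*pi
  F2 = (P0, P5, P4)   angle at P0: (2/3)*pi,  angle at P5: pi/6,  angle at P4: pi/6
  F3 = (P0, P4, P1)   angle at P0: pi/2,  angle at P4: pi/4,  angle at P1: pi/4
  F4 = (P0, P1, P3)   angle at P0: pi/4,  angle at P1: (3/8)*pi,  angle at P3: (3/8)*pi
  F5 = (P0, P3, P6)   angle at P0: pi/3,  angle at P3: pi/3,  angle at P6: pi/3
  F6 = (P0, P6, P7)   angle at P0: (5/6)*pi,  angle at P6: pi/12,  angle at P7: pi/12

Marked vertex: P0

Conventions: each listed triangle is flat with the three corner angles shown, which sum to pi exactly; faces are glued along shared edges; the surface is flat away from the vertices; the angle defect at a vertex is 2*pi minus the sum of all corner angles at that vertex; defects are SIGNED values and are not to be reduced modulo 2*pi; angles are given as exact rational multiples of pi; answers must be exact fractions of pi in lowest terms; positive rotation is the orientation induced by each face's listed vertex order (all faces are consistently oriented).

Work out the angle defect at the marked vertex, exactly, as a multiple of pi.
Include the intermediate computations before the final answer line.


Sum of corner angles at P0: 3*pi
defect = 2*pi - 3*pi

Answer: defect(P0) = -pi


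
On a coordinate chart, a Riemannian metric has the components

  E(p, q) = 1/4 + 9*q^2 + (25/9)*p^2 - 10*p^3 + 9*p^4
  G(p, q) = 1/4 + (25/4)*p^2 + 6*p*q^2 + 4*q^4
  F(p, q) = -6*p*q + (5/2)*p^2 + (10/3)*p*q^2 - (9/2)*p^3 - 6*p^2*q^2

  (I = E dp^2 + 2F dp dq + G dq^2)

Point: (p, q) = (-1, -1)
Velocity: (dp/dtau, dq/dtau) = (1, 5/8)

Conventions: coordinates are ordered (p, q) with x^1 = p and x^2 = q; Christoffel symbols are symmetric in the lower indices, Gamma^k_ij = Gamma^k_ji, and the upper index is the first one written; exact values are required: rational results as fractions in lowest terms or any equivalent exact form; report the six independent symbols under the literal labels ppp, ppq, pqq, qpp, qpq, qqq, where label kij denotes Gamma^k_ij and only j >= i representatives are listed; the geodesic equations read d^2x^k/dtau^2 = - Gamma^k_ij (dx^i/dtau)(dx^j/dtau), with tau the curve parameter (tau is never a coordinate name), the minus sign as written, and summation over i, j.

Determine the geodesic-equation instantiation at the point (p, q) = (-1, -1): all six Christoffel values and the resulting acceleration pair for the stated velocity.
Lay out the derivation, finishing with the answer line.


E = 1117/36, F = -25/3, G = 9/2 at the point
E_p = -644/9, E_q = -18, F_p = 17/6, F_q = 74/3, G_p = -13/2, G_q = -4
EG - F^2 = 5053/72;  g^inv = (72/5053) * [[9/2, 25/3], [25/3, 1117/36]]
first-kind symbols [ij,l] = (1/2)(d_i g_jl + d_j g_il - d_l g_ij): [pp,p] = E_p/2 = -322/9, [pp,q] = F_p - E_q/2 = 71/6, [pq,p] = E_q/2 = -9, [pq,q] = G_p/2 = -13/4, [qq,p] = F_q - G_p/2 = 335/12, [qq,q] = G_q/2 = -2
Gamma^p_ij = (G*[ij,p] - F*[ij,q])/(EG - F^2), Gamma^q_ij = (E*[ij,q] - F*[ij,p])/(EG - F^2)
Gamma_ppp = -4492/5053, Gamma_ppq = -4866/5053, Gamma_pqq = 7845/5053, Gamma_qpp = 4969/5053, Gamma_qpq = -25321/10106, Gamma_qqq = 12282/5053
d^2p/dtau^2 = -(Gamma_ppp*(1)^2 + 2*Gamma_ppq*(1)*(5/8) + Gamma_pqq*(5/8)^2) = 480643/323392
d^2q/dtau^2 = -(Gamma_qpp*(1)^2 + 2*Gamma_qpq*(1)*(5/8) + Gamma_qqq*(5/8)^2) = 193887/161696

Answer: Gamma_ppp = -4492/5053, Gamma_ppq = -4866/5053, Gamma_pqq = 7845/5053, Gamma_qpp = 4969/5053, Gamma_qpq = -25321/10106, Gamma_qqq = 12282/5053; accelerations (d^2p/dtau^2, d^2q/dtau^2) = (480643/323392, 193887/161696)


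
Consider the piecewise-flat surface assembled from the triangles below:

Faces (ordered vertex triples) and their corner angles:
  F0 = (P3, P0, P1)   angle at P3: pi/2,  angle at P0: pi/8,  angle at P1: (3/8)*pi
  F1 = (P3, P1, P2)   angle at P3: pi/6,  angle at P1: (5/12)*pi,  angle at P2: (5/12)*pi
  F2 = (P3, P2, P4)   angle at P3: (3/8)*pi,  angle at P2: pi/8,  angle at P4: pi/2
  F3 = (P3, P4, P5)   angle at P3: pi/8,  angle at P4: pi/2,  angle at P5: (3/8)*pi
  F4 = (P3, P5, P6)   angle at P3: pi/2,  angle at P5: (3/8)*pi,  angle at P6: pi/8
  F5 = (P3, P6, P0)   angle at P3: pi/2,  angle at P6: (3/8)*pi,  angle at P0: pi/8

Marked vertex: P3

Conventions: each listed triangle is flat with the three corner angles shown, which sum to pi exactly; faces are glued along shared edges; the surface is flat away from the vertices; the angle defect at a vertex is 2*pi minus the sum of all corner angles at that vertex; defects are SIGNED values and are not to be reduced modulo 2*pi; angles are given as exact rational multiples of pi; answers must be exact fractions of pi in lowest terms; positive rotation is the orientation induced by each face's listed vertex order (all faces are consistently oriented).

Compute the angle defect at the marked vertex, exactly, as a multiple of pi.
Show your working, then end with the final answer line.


Sum of corner angles at P3: (13/6)*pi
defect = 2*pi - (13/6)*pi

Answer: defect(P3) = -pi/6


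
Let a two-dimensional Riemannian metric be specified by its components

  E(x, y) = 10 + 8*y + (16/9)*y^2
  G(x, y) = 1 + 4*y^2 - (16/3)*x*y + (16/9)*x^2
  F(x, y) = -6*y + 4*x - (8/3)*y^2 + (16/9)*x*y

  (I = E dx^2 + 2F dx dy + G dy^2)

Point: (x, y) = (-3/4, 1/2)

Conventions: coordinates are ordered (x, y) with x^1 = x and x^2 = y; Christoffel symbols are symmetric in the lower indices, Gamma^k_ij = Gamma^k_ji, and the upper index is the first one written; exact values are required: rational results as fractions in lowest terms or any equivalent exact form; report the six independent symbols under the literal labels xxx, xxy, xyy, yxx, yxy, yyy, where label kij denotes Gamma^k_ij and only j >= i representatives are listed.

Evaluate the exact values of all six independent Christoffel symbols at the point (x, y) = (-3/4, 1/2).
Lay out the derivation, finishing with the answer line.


E = 130/9, F = -22/3, G = 5 at the point
E_x = 0, E_y = 88/9, F_x = 44/9, F_y = -10, G_x = -16/3, G_y = 8
EG - F^2 = 166/9;  g^inv = (9/166) * [[5, 22/3], [22/3, 130/9]]
first-kind symbols [ij,l] = (1/2)(d_i g_jl + d_j g_il - d_l g_ij): [xx,x] = E_x/2 = 0, [xx,y] = F_x - E_y/2 = 0, [xy,x] = E_y/2 = 44/9, [xy,y] = G_x/2 = -8/3, [yy,x] = F_y - G_x/2 = -22/3, [yy,y] = G_y/2 = 4
Gamma^x_ij = (G*[ij,x] - F*[ij,y])/(EG - F^2), Gamma^y_ij = (E*[ij,y] - F*[ij,x])/(EG - F^2)

Answer: Gamma_xxx = 0, Gamma_xxy = 22/83, Gamma_xyy = -33/83, Gamma_yxx = 0, Gamma_yxy = -12/83, Gamma_yyy = 18/83


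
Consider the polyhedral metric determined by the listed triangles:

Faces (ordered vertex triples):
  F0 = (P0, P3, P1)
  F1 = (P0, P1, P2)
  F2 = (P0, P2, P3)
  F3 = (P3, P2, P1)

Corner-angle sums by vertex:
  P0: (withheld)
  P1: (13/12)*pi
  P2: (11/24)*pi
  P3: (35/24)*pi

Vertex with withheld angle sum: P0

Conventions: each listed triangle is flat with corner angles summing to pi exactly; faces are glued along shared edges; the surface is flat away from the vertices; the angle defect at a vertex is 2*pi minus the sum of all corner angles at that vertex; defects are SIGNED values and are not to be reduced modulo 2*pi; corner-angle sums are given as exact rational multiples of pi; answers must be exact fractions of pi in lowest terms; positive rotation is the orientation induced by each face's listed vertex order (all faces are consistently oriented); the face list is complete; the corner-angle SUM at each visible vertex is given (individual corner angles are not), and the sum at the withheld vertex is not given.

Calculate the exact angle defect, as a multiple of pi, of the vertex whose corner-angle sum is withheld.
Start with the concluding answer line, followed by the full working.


Answer: defect(P0) = pi

V = 4, E = 6, F = 4; chi = V - E + F = 2
Gauss-Bonnet: total defect = 2*pi*chi = 4*pi; visible defects sum to 3*pi


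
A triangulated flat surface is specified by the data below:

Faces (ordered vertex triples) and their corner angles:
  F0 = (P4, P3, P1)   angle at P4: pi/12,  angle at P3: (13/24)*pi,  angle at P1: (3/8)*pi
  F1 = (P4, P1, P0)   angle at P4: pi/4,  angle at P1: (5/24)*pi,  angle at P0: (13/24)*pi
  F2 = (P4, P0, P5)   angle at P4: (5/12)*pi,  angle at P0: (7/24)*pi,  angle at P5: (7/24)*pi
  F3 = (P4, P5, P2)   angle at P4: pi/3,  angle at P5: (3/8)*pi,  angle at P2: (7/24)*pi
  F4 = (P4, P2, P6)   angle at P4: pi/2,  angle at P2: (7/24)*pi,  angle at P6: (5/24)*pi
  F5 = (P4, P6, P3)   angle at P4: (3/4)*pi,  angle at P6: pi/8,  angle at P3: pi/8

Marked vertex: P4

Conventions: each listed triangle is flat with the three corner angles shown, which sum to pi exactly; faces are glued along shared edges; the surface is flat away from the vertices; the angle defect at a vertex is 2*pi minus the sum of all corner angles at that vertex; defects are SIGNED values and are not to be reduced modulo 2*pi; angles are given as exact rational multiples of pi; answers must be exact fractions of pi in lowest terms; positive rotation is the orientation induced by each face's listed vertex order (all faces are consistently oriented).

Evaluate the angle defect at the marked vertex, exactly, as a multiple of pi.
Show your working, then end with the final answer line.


Sum of corner angles at P4: (7/3)*pi
defect = 2*pi - (7/3)*pi

Answer: defect(P4) = -pi/3
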